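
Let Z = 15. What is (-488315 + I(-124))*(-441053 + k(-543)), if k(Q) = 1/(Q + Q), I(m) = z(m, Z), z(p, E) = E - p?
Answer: 116914138949192/543 ≈ 2.1531e+11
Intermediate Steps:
I(m) = 15 - m
k(Q) = 1/(2*Q)
(-488315 + I(-124))*(-441053 + k(-543)) = (-488315 + (15 - 1*(-124)))*(-441053 + (½)/(-543)) = (-488315 + (15 + 124))*(-441053 + (½)*(-1/543)) = (-488315 + 139)*(-441053 - 1/1086) = -488176*(-478983559/1086) = 116914138949192/543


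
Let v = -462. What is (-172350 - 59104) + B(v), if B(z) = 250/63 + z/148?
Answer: -1079034601/4662 ≈ -2.3145e+5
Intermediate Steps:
B(z) = 250/63 + z/148 (B(z) = 250*(1/63) + z*(1/148) = 250/63 + z/148)
(-172350 - 59104) + B(v) = (-172350 - 59104) + (250/63 + (1/148)*(-462)) = -231454 + (250/63 - 231/74) = -231454 + 3947/4662 = -1079034601/4662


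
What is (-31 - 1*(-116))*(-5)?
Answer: -425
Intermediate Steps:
(-31 - 1*(-116))*(-5) = (-31 + 116)*(-5) = 85*(-5) = -425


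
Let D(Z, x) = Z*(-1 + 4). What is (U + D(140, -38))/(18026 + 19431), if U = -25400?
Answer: -24980/37457 ≈ -0.66690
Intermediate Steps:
D(Z, x) = 3*Z (D(Z, x) = Z*3 = 3*Z)
(U + D(140, -38))/(18026 + 19431) = (-25400 + 3*140)/(18026 + 19431) = (-25400 + 420)/37457 = -24980*1/37457 = -24980/37457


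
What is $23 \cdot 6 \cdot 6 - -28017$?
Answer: $28845$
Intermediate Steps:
$23 \cdot 6 \cdot 6 - -28017 = 138 \cdot 6 + 28017 = 828 + 28017 = 28845$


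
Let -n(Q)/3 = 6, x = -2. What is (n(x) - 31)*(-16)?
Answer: 784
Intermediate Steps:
n(Q) = -18 (n(Q) = -3*6 = -18)
(n(x) - 31)*(-16) = (-18 - 31)*(-16) = -49*(-16) = 784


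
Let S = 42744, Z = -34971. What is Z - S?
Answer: -77715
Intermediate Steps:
Z - S = -34971 - 1*42744 = -34971 - 42744 = -77715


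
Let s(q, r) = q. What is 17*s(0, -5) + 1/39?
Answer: 1/39 ≈ 0.025641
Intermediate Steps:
17*s(0, -5) + 1/39 = 17*0 + 1/39 = 0 + 1/39 = 1/39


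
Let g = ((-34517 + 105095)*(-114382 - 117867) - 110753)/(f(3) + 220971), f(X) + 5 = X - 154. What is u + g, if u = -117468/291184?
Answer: -238652510138281/3214889748 ≈ -74234.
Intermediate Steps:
f(X) = -159 + X (f(X) = -5 + (X - 154) = -5 + (-154 + X) = -159 + X)
u = -29367/72796 (u = -117468*1/291184 = -29367/72796 ≈ -0.40342)
g = -3278356135/44163 (g = ((-34517 + 105095)*(-114382 - 117867) - 110753)/((-159 + 3) + 220971) = (70578*(-232249) - 110753)/(-156 + 220971) = (-16391669922 - 110753)/220815 = -16391780675*1/220815 = -3278356135/44163 ≈ -74233.)
u + g = -29367/72796 - 3278356135/44163 = -238652510138281/3214889748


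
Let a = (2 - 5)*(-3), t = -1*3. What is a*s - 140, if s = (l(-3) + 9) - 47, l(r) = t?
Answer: -509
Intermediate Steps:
t = -3
a = 9 (a = -3*(-3) = 9)
l(r) = -3
s = -41 (s = (-3 + 9) - 47 = 6 - 47 = -41)
a*s - 140 = 9*(-41) - 140 = -369 - 140 = -509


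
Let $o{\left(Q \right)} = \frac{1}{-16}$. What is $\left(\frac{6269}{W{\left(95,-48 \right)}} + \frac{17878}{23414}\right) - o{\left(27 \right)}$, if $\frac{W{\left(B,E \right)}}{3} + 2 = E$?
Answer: $- \frac{575524639}{14048400} \approx -40.967$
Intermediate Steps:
$W{\left(B,E \right)} = -6 + 3 E$
$o{\left(Q \right)} = - \frac{1}{16}$
$\left(\frac{6269}{W{\left(95,-48 \right)}} + \frac{17878}{23414}\right) - o{\left(27 \right)} = \left(\frac{6269}{-6 + 3 \left(-48\right)} + \frac{17878}{23414}\right) - - \frac{1}{16} = \left(\frac{6269}{-6 - 144} + 17878 \cdot \frac{1}{23414}\right) + \frac{1}{16} = \left(\frac{6269}{-150} + \frac{8939}{11707}\right) + \frac{1}{16} = \left(6269 \left(- \frac{1}{150}\right) + \frac{8939}{11707}\right) + \frac{1}{16} = \left(- \frac{6269}{150} + \frac{8939}{11707}\right) + \frac{1}{16} = - \frac{72050333}{1756050} + \frac{1}{16} = - \frac{575524639}{14048400}$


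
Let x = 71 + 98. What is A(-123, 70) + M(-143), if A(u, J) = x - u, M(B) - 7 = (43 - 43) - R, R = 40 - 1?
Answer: 260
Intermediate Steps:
x = 169
R = 39
M(B) = -32 (M(B) = 7 + ((43 - 43) - 1*39) = 7 + (0 - 39) = 7 - 39 = -32)
A(u, J) = 169 - u
A(-123, 70) + M(-143) = (169 - 1*(-123)) - 32 = (169 + 123) - 32 = 292 - 32 = 260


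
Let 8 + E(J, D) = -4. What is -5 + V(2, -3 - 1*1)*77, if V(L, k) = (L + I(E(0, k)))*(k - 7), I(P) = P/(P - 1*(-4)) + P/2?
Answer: 4225/2 ≈ 2112.5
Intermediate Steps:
E(J, D) = -12 (E(J, D) = -8 - 4 = -12)
I(P) = P/2 + P/(4 + P) (I(P) = P/(P + 4) + P*(½) = P/(4 + P) + P/2 = P/2 + P/(4 + P))
V(L, k) = (-7 + k)*(-9/2 + L) (V(L, k) = (L + (½)*(-12)*(6 - 12)/(4 - 12))*(k - 7) = (L + (½)*(-12)*(-6)/(-8))*(-7 + k) = (L + (½)*(-12)*(-⅛)*(-6))*(-7 + k) = (L - 9/2)*(-7 + k) = (-9/2 + L)*(-7 + k) = (-7 + k)*(-9/2 + L))
-5 + V(2, -3 - 1*1)*77 = -5 + (63/2 - 7*2 - 9*(-3 - 1*1)/2 + 2*(-3 - 1*1))*77 = -5 + (63/2 - 14 - 9*(-3 - 1)/2 + 2*(-3 - 1))*77 = -5 + (63/2 - 14 - 9/2*(-4) + 2*(-4))*77 = -5 + (63/2 - 14 + 18 - 8)*77 = -5 + (55/2)*77 = -5 + 4235/2 = 4225/2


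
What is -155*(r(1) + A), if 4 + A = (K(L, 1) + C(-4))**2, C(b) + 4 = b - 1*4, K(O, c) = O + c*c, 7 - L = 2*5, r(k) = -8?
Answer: -28520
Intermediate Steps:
L = -3 (L = 7 - 2*5 = 7 - 1*10 = 7 - 10 = -3)
K(O, c) = O + c**2
C(b) = -8 + b (C(b) = -4 + (b - 1*4) = -4 + (b - 4) = -4 + (-4 + b) = -8 + b)
A = 192 (A = -4 + ((-3 + 1**2) + (-8 - 4))**2 = -4 + ((-3 + 1) - 12)**2 = -4 + (-2 - 12)**2 = -4 + (-14)**2 = -4 + 196 = 192)
-155*(r(1) + A) = -155*(-8 + 192) = -155*184 = -28520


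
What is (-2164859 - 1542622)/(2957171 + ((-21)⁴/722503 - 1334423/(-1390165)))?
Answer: -3723787921384685595/2970179005125007279 ≈ -1.2537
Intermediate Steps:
(-2164859 - 1542622)/(2957171 + ((-21)⁴/722503 - 1334423/(-1390165))) = -3707481/(2957171 + (194481*(1/722503) - 1334423*(-1/1390165))) = -3707481/(2957171 + (194481/722503 + 1334423/1390165)) = -3707481/(2957171 + 1234485300134/1004398382995) = -3707481/2970179005125007279/1004398382995 = -3707481*1004398382995/2970179005125007279 = -3723787921384685595/2970179005125007279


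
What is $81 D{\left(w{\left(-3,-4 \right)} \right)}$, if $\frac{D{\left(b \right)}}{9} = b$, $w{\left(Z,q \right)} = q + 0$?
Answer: $-2916$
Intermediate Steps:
$w{\left(Z,q \right)} = q$
$D{\left(b \right)} = 9 b$
$81 D{\left(w{\left(-3,-4 \right)} \right)} = 81 \cdot 9 \left(-4\right) = 81 \left(-36\right) = -2916$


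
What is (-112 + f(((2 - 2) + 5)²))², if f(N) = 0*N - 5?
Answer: 13689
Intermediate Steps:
f(N) = -5 (f(N) = 0 - 5 = -5)
(-112 + f(((2 - 2) + 5)²))² = (-112 - 5)² = (-117)² = 13689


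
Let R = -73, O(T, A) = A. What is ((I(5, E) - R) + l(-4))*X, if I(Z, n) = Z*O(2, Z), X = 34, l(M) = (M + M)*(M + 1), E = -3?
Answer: 4148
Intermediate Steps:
l(M) = 2*M*(1 + M) (l(M) = (2*M)*(1 + M) = 2*M*(1 + M))
I(Z, n) = Z**2 (I(Z, n) = Z*Z = Z**2)
((I(5, E) - R) + l(-4))*X = ((5**2 - 1*(-73)) + 2*(-4)*(1 - 4))*34 = ((25 + 73) + 2*(-4)*(-3))*34 = (98 + 24)*34 = 122*34 = 4148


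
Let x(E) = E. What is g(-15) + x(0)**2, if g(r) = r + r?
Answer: -30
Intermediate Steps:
g(r) = 2*r
g(-15) + x(0)**2 = 2*(-15) + 0**2 = -30 + 0 = -30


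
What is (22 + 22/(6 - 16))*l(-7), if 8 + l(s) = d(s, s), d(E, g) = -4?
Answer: -1188/5 ≈ -237.60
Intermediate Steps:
l(s) = -12 (l(s) = -8 - 4 = -12)
(22 + 22/(6 - 16))*l(-7) = (22 + 22/(6 - 16))*(-12) = (22 + 22/(-10))*(-12) = (22 + 22*(-⅒))*(-12) = (22 - 11/5)*(-12) = (99/5)*(-12) = -1188/5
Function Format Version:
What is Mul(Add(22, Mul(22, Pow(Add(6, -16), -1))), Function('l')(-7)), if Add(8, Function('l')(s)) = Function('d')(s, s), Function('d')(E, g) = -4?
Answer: Rational(-1188, 5) ≈ -237.60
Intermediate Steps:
Function('l')(s) = -12 (Function('l')(s) = Add(-8, -4) = -12)
Mul(Add(22, Mul(22, Pow(Add(6, -16), -1))), Function('l')(-7)) = Mul(Add(22, Mul(22, Pow(Add(6, -16), -1))), -12) = Mul(Add(22, Mul(22, Pow(-10, -1))), -12) = Mul(Add(22, Mul(22, Rational(-1, 10))), -12) = Mul(Add(22, Rational(-11, 5)), -12) = Mul(Rational(99, 5), -12) = Rational(-1188, 5)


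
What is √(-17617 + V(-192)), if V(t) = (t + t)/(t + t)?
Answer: 4*I*√1101 ≈ 132.73*I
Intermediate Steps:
V(t) = 1 (V(t) = (2*t)/((2*t)) = (2*t)*(1/(2*t)) = 1)
√(-17617 + V(-192)) = √(-17617 + 1) = √(-17616) = 4*I*√1101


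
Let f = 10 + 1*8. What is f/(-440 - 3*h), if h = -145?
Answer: -18/5 ≈ -3.6000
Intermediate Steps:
f = 18 (f = 10 + 8 = 18)
f/(-440 - 3*h) = 18/(-440 - 3*(-145)) = 18/(-440 + 435) = 18/(-5) = 18*(-⅕) = -18/5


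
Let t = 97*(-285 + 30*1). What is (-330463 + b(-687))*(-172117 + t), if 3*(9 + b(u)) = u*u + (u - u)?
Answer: 34084726948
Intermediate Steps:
b(u) = -9 + u²/3 (b(u) = -9 + (u*u + (u - u))/3 = -9 + (u² + 0)/3 = -9 + u²/3)
t = -24735 (t = 97*(-285 + 30) = 97*(-255) = -24735)
(-330463 + b(-687))*(-172117 + t) = (-330463 + (-9 + (⅓)*(-687)²))*(-172117 - 24735) = (-330463 + (-9 + (⅓)*471969))*(-196852) = (-330463 + (-9 + 157323))*(-196852) = (-330463 + 157314)*(-196852) = -173149*(-196852) = 34084726948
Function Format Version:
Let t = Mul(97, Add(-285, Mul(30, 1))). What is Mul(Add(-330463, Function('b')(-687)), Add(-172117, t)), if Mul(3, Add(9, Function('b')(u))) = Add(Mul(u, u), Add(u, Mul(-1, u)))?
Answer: 34084726948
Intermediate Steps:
Function('b')(u) = Add(-9, Mul(Rational(1, 3), Pow(u, 2))) (Function('b')(u) = Add(-9, Mul(Rational(1, 3), Add(Mul(u, u), Add(u, Mul(-1, u))))) = Add(-9, Mul(Rational(1, 3), Add(Pow(u, 2), 0))) = Add(-9, Mul(Rational(1, 3), Pow(u, 2))))
t = -24735 (t = Mul(97, Add(-285, 30)) = Mul(97, -255) = -24735)
Mul(Add(-330463, Function('b')(-687)), Add(-172117, t)) = Mul(Add(-330463, Add(-9, Mul(Rational(1, 3), Pow(-687, 2)))), Add(-172117, -24735)) = Mul(Add(-330463, Add(-9, Mul(Rational(1, 3), 471969))), -196852) = Mul(Add(-330463, Add(-9, 157323)), -196852) = Mul(Add(-330463, 157314), -196852) = Mul(-173149, -196852) = 34084726948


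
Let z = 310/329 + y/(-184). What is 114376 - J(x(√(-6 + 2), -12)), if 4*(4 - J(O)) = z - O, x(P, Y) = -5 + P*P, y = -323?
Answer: 27695201699/242144 ≈ 1.1437e+5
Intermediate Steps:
x(P, Y) = -5 + P²
z = 163307/60536 (z = 310/329 - 323/(-184) = 310*(1/329) - 323*(-1/184) = 310/329 + 323/184 = 163307/60536 ≈ 2.6977)
J(O) = 805269/242144 + O/4 (J(O) = 4 - (163307/60536 - O)/4 = 4 + (-163307/242144 + O/4) = 805269/242144 + O/4)
114376 - J(x(√(-6 + 2), -12)) = 114376 - (805269/242144 + (-5 + (√(-6 + 2))²)/4) = 114376 - (805269/242144 + (-5 + (√(-4))²)/4) = 114376 - (805269/242144 + (-5 + (2*I)²)/4) = 114376 - (805269/242144 + (-5 - 4)/4) = 114376 - (805269/242144 + (¼)*(-9)) = 114376 - (805269/242144 - 9/4) = 114376 - 1*260445/242144 = 114376 - 260445/242144 = 27695201699/242144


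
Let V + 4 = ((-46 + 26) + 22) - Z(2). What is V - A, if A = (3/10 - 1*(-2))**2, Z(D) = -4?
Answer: -329/100 ≈ -3.2900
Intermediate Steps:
A = 529/100 (A = (3*(1/10) + 2)**2 = (3/10 + 2)**2 = (23/10)**2 = 529/100 ≈ 5.2900)
V = 2 (V = -4 + (((-46 + 26) + 22) - 1*(-4)) = -4 + ((-20 + 22) + 4) = -4 + (2 + 4) = -4 + 6 = 2)
V - A = 2 - 1*529/100 = 2 - 529/100 = -329/100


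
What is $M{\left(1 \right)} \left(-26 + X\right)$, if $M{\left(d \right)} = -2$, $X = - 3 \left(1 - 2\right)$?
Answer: $46$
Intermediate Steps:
$X = 3$ ($X = \left(-3\right) \left(-1\right) = 3$)
$M{\left(1 \right)} \left(-26 + X\right) = - 2 \left(-26 + 3\right) = \left(-2\right) \left(-23\right) = 46$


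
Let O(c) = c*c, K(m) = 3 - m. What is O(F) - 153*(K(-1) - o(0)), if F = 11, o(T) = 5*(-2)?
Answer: -2021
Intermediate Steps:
o(T) = -10
O(c) = c**2
O(F) - 153*(K(-1) - o(0)) = 11**2 - 153*((3 - 1*(-1)) - 1*(-10)) = 121 - 153*((3 + 1) + 10) = 121 - 153*(4 + 10) = 121 - 153*14 = 121 - 2142 = -2021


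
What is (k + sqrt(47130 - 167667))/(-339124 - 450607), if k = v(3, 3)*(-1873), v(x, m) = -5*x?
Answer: -28095/789731 - 3*I*sqrt(13393)/789731 ≈ -0.035575 - 0.00043962*I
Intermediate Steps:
k = 28095 (k = -5*3*(-1873) = -15*(-1873) = 28095)
(k + sqrt(47130 - 167667))/(-339124 - 450607) = (28095 + sqrt(47130 - 167667))/(-339124 - 450607) = (28095 + sqrt(-120537))/(-789731) = (28095 + 3*I*sqrt(13393))*(-1/789731) = -28095/789731 - 3*I*sqrt(13393)/789731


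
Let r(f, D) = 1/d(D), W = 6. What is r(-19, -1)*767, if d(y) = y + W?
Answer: 767/5 ≈ 153.40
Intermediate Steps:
d(y) = 6 + y (d(y) = y + 6 = 6 + y)
r(f, D) = 1/(6 + D)
r(-19, -1)*767 = 767/(6 - 1) = 767/5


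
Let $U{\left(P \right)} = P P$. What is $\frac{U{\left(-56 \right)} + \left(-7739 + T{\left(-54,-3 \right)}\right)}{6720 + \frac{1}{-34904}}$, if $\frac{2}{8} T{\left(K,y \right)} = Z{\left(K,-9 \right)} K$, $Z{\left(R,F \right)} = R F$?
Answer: $- \frac{3824745416}{234554879} \approx -16.306$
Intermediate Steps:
$Z{\left(R,F \right)} = F R$
$T{\left(K,y \right)} = - 36 K^{2}$ ($T{\left(K,y \right)} = 4 - 9 K K = 4 \left(- 9 K^{2}\right) = - 36 K^{2}$)
$U{\left(P \right)} = P^{2}$
$\frac{U{\left(-56 \right)} + \left(-7739 + T{\left(-54,-3 \right)}\right)}{6720 + \frac{1}{-34904}} = \frac{\left(-56\right)^{2} - \left(7739 + 36 \left(-54\right)^{2}\right)}{6720 + \frac{1}{-34904}} = \frac{3136 - 112715}{6720 - \frac{1}{34904}} = \frac{3136 - 112715}{\frac{234554879}{34904}} = \left(3136 - 112715\right) \frac{34904}{234554879} = \left(-109579\right) \frac{34904}{234554879} = - \frac{3824745416}{234554879}$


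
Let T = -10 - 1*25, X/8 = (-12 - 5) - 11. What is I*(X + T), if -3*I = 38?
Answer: 9842/3 ≈ 3280.7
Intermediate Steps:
I = -38/3 (I = -⅓*38 = -38/3 ≈ -12.667)
X = -224 (X = 8*((-12 - 5) - 11) = 8*(-17 - 11) = 8*(-28) = -224)
T = -35 (T = -10 - 25 = -35)
I*(X + T) = -38*(-224 - 35)/3 = -38/3*(-259) = 9842/3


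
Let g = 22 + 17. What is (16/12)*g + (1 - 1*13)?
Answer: 40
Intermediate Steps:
g = 39
(16/12)*g + (1 - 1*13) = (16/12)*39 + (1 - 1*13) = (16*(1/12))*39 + (1 - 13) = (4/3)*39 - 12 = 52 - 12 = 40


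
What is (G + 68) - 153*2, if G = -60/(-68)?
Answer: -4031/17 ≈ -237.12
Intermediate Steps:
G = 15/17 (G = -60*(-1/68) = 15/17 ≈ 0.88235)
(G + 68) - 153*2 = (15/17 + 68) - 153*2 = 1171/17 - 306 = -4031/17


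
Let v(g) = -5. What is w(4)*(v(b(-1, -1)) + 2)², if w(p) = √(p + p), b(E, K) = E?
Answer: 18*√2 ≈ 25.456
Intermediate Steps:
w(p) = √2*√p (w(p) = √(2*p) = √2*√p)
w(4)*(v(b(-1, -1)) + 2)² = (√2*√4)*(-5 + 2)² = (√2*2)*(-3)² = (2*√2)*9 = 18*√2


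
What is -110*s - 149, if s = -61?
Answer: 6561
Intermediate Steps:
-110*s - 149 = -110*(-61) - 149 = 6710 - 149 = 6561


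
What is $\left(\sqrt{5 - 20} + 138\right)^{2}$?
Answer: $\left(138 + i \sqrt{15}\right)^{2} \approx 19029.0 + 1068.9 i$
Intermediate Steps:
$\left(\sqrt{5 - 20} + 138\right)^{2} = \left(\sqrt{-15} + 138\right)^{2} = \left(i \sqrt{15} + 138\right)^{2} = \left(138 + i \sqrt{15}\right)^{2}$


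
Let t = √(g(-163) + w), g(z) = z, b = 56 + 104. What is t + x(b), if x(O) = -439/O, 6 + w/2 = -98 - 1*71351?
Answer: -439/160 + 3*I*√15897 ≈ -2.7438 + 378.25*I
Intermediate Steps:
w = -142910 (w = -12 + 2*(-98 - 1*71351) = -12 + 2*(-98 - 71351) = -12 + 2*(-71449) = -12 - 142898 = -142910)
b = 160
t = 3*I*√15897 (t = √(-163 - 142910) = √(-143073) = 3*I*√15897 ≈ 378.25*I)
t + x(b) = 3*I*√15897 - 439/160 = -439/160 + 3*I*√15897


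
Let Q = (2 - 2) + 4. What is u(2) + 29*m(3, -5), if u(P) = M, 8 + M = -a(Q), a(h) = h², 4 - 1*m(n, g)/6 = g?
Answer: 1542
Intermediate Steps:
m(n, g) = 24 - 6*g
Q = 4 (Q = 0 + 4 = 4)
M = -24 (M = -8 - 1*4² = -8 - 1*16 = -8 - 16 = -24)
u(P) = -24
u(2) + 29*m(3, -5) = -24 + 29*(24 - 6*(-5)) = -24 + 29*(24 + 30) = -24 + 29*54 = -24 + 1566 = 1542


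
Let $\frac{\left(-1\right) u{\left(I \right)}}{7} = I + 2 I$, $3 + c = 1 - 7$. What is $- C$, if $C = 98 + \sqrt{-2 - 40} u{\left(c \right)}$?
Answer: $-98 - 189 i \sqrt{42} \approx -98.0 - 1224.9 i$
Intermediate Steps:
$c = -9$ ($c = -3 + \left(1 - 7\right) = -3 - 6 = -9$)
$u{\left(I \right)} = - 21 I$ ($u{\left(I \right)} = - 7 \left(I + 2 I\right) = - 7 \cdot 3 I = - 21 I$)
$C = 98 + 189 i \sqrt{42}$ ($C = 98 + \sqrt{-2 - 40} \left(\left(-21\right) \left(-9\right)\right) = 98 + \sqrt{-42} \cdot 189 = 98 + i \sqrt{42} \cdot 189 = 98 + 189 i \sqrt{42} \approx 98.0 + 1224.9 i$)
$- C = - (98 + 189 i \sqrt{42}) = -98 - 189 i \sqrt{42}$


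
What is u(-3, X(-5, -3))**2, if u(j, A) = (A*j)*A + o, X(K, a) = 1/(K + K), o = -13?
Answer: 1697809/10000 ≈ 169.78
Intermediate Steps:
X(K, a) = 1/(2*K)
u(j, A) = -13 + j*A**2 (u(j, A) = (A*j)*A - 13 = j*A**2 - 13 = -13 + j*A**2)
u(-3, X(-5, -3))**2 = (-13 - 3*((1/2)/(-5))**2)**2 = (-13 - 3*((1/2)*(-1/5))**2)**2 = (-13 - 3*(-1/10)**2)**2 = (-13 - 3*1/100)**2 = (-13 - 3/100)**2 = (-1303/100)**2 = 1697809/10000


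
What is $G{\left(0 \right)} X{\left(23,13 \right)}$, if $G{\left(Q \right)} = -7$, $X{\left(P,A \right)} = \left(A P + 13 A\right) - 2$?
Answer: $-3262$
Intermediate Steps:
$X{\left(P,A \right)} = -2 + 13 A + A P$ ($X{\left(P,A \right)} = \left(13 A + A P\right) - 2 = -2 + 13 A + A P$)
$G{\left(0 \right)} X{\left(23,13 \right)} = - 7 \left(-2 + 13 \cdot 13 + 13 \cdot 23\right) = - 7 \left(-2 + 169 + 299\right) = \left(-7\right) 466 = -3262$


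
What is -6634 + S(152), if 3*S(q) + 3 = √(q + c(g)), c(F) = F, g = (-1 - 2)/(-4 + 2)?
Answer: -6635 + √614/6 ≈ -6630.9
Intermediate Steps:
g = 3/2 (g = -3/(-2) = -3*(-½) = 3/2 ≈ 1.5000)
S(q) = -1 + √(3/2 + q)/3 (S(q) = -1 + √(q + 3/2)/3 = -1 + √(3/2 + q)/3)
-6634 + S(152) = -6634 + (-1 + √(6 + 4*152)/6) = -6634 + (-1 + √(6 + 608)/6) = -6634 + (-1 + √614/6) = -6635 + √614/6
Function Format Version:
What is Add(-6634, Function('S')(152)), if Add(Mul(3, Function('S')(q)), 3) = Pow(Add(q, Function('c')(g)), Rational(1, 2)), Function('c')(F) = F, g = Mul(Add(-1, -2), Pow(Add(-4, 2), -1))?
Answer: Add(-6635, Mul(Rational(1, 6), Pow(614, Rational(1, 2)))) ≈ -6630.9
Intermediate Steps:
g = Rational(3, 2) (g = Mul(-3, Pow(-2, -1)) = Mul(-3, Rational(-1, 2)) = Rational(3, 2) ≈ 1.5000)
Function('S')(q) = Add(-1, Mul(Rational(1, 3), Pow(Add(Rational(3, 2), q), Rational(1, 2)))) (Function('S')(q) = Add(-1, Mul(Rational(1, 3), Pow(Add(q, Rational(3, 2)), Rational(1, 2)))) = Add(-1, Mul(Rational(1, 3), Pow(Add(Rational(3, 2), q), Rational(1, 2)))))
Add(-6634, Function('S')(152)) = Add(-6634, Add(-1, Mul(Rational(1, 6), Pow(Add(6, Mul(4, 152)), Rational(1, 2))))) = Add(-6634, Add(-1, Mul(Rational(1, 6), Pow(Add(6, 608), Rational(1, 2))))) = Add(-6634, Add(-1, Mul(Rational(1, 6), Pow(614, Rational(1, 2))))) = Add(-6635, Mul(Rational(1, 6), Pow(614, Rational(1, 2))))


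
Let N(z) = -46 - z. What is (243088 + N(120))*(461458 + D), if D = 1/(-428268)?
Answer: 8001352477059841/71378 ≈ 1.1210e+11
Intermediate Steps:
D = -1/428268 ≈ -2.3350e-6
(243088 + N(120))*(461458 + D) = (243088 + (-46 - 1*120))*(461458 - 1/428268) = (243088 + (-46 - 120))*(197627694743/428268) = (243088 - 166)*(197627694743/428268) = 242922*(197627694743/428268) = 8001352477059841/71378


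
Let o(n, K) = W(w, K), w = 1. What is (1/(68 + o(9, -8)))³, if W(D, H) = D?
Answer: 1/328509 ≈ 3.0441e-6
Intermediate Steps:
o(n, K) = 1
(1/(68 + o(9, -8)))³ = (1/(68 + 1))³ = (1/69)³ = 1/328509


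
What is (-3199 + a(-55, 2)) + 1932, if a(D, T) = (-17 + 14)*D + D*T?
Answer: -1212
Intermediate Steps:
a(D, T) = -3*D + D*T
(-3199 + a(-55, 2)) + 1932 = (-3199 - 55*(-3 + 2)) + 1932 = (-3199 - 55*(-1)) + 1932 = (-3199 + 55) + 1932 = -3144 + 1932 = -1212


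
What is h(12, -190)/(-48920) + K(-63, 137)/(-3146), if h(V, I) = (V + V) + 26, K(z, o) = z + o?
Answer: -188869/7695116 ≈ -0.024544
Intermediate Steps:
K(z, o) = o + z
h(V, I) = 26 + 2*V (h(V, I) = 2*V + 26 = 26 + 2*V)
h(12, -190)/(-48920) + K(-63, 137)/(-3146) = (26 + 2*12)/(-48920) + (137 - 63)/(-3146) = (26 + 24)*(-1/48920) + 74*(-1/3146) = 50*(-1/48920) - 37/1573 = -5/4892 - 37/1573 = -188869/7695116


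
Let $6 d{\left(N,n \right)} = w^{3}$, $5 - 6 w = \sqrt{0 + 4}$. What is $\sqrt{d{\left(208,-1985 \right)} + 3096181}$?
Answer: $\frac{\sqrt{445850067}}{12} \approx 1759.6$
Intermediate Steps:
$w = \frac{1}{2}$ ($w = \frac{5}{6} - \frac{\sqrt{0 + 4}}{6} = \frac{5}{6} - \frac{\sqrt{4}}{6} = \frac{5}{6} - \frac{1}{3} = \frac{1}{2} \approx 0.5$)
$d{\left(N,n \right)} = \frac{1}{48}$ ($d{\left(N,n \right)} = \frac{1}{6 \cdot 8} = \frac{1}{6} \cdot \frac{1}{8} = \frac{1}{48}$)
$\sqrt{d{\left(208,-1985 \right)} + 3096181} = \sqrt{\frac{1}{48} + 3096181} = \sqrt{\frac{148616689}{48}} = \frac{\sqrt{445850067}}{12}$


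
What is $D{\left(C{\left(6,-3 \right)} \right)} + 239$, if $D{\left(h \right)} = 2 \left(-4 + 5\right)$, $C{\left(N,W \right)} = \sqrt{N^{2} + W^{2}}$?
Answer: $241$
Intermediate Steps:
$D{\left(h \right)} = 2$ ($D{\left(h \right)} = 2 \cdot 1 = 2$)
$D{\left(C{\left(6,-3 \right)} \right)} + 239 = 2 + 239 = 241$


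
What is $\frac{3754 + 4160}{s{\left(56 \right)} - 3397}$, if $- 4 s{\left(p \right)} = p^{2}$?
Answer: $- \frac{7914}{4181} \approx -1.8928$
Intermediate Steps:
$s{\left(p \right)} = - \frac{p^{2}}{4}$
$\frac{3754 + 4160}{s{\left(56 \right)} - 3397} = \frac{3754 + 4160}{- \frac{56^{2}}{4} - 3397} = \frac{7914}{\left(- \frac{1}{4}\right) 3136 - 3397} = \frac{7914}{-784 - 3397} = \frac{7914}{-4181} = 7914 \left(- \frac{1}{4181}\right) = - \frac{7914}{4181}$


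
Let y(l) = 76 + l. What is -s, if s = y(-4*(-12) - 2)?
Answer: -122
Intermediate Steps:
s = 122 (s = 76 + (-4*(-12) - 2) = 76 + (48 - 2) = 76 + 46 = 122)
-s = -1*122 = -122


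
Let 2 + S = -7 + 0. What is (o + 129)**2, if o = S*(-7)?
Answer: 36864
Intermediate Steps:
S = -9 (S = -2 + (-7 + 0) = -2 - 7 = -9)
o = 63 (o = -9*(-7) = 63)
(o + 129)**2 = (63 + 129)**2 = 192**2 = 36864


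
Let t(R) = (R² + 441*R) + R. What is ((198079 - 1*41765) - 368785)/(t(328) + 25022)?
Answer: -212471/277582 ≈ -0.76544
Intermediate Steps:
t(R) = R² + 442*R
((198079 - 1*41765) - 368785)/(t(328) + 25022) = ((198079 - 1*41765) - 368785)/(328*(442 + 328) + 25022) = ((198079 - 41765) - 368785)/(328*770 + 25022) = (156314 - 368785)/(252560 + 25022) = -212471/277582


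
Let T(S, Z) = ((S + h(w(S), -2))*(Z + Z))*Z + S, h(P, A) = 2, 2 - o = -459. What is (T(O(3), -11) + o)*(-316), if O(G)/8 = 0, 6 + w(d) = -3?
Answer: -298620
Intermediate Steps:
o = 461 (o = 2 - 1*(-459) = 2 + 459 = 461)
w(d) = -9 (w(d) = -6 - 3 = -9)
O(G) = 0 (O(G) = 8*0 = 0)
T(S, Z) = S + 2*Z²*(2 + S) (T(S, Z) = ((S + 2)*(Z + Z))*Z + S = ((2 + S)*(2*Z))*Z + S = (2*Z*(2 + S))*Z + S = 2*Z²*(2 + S) + S = S + 2*Z²*(2 + S))
(T(O(3), -11) + o)*(-316) = ((0 + 4*(-11)² + 2*0*(-11)²) + 461)*(-316) = ((0 + 4*121 + 2*0*121) + 461)*(-316) = ((0 + 484 + 0) + 461)*(-316) = (484 + 461)*(-316) = 945*(-316) = -298620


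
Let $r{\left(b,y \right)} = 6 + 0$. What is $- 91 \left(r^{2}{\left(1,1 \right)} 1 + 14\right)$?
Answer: $-4550$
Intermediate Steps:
$r{\left(b,y \right)} = 6$
$- 91 \left(r^{2}{\left(1,1 \right)} 1 + 14\right) = - 91 \left(6^{2} \cdot 1 + 14\right) = - 91 \left(36 \cdot 1 + 14\right) = - 91 \left(36 + 14\right) = \left(-91\right) 50 = -4550$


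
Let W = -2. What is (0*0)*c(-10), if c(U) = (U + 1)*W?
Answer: 0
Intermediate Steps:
c(U) = -2 - 2*U (c(U) = (U + 1)*(-2) = (1 + U)*(-2) = -2 - 2*U)
(0*0)*c(-10) = (0*0)*(-2 - 2*(-10)) = 0*(-2 + 20) = 0*18 = 0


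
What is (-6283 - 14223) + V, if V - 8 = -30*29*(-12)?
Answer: -10058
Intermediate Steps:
V = 10448 (V = 8 - 30*29*(-12) = 8 - 870*(-12) = 8 + 10440 = 10448)
(-6283 - 14223) + V = (-6283 - 14223) + 10448 = -20506 + 10448 = -10058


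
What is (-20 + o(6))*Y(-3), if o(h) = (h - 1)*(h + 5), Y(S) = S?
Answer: -105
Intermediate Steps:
o(h) = (-1 + h)*(5 + h)
(-20 + o(6))*Y(-3) = (-20 + (-5 + 6**2 + 4*6))*(-3) = (-20 + (-5 + 36 + 24))*(-3) = (-20 + 55)*(-3) = 35*(-3) = -105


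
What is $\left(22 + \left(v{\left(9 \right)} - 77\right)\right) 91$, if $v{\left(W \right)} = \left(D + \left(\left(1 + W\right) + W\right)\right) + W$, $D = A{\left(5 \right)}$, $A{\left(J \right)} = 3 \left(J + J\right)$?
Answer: $273$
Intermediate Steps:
$A{\left(J \right)} = 6 J$ ($A{\left(J \right)} = 3 \cdot 2 J = 6 J$)
$D = 30$ ($D = 6 \cdot 5 = 30$)
$v{\left(W \right)} = 31 + 3 W$ ($v{\left(W \right)} = \left(30 + \left(\left(1 + W\right) + W\right)\right) + W = \left(30 + \left(1 + 2 W\right)\right) + W = \left(31 + 2 W\right) + W = 31 + 3 W$)
$\left(22 + \left(v{\left(9 \right)} - 77\right)\right) 91 = \left(22 + \left(\left(31 + 3 \cdot 9\right) - 77\right)\right) 91 = \left(22 + \left(\left(31 + 27\right) - 77\right)\right) 91 = \left(22 + \left(58 - 77\right)\right) 91 = \left(22 - 19\right) 91 = 3 \cdot 91 = 273$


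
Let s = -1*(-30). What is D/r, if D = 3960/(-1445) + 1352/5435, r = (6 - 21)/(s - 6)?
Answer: 31310336/7853575 ≈ 3.9868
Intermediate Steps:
s = 30
r = -5/8 (r = (6 - 21)/(30 - 6) = -15/24 = -15*1/24 = -5/8 ≈ -0.62500)
D = -3913792/1570715 (D = 3960*(-1/1445) + 1352*(1/5435) = -792/289 + 1352/5435 = -3913792/1570715 ≈ -2.4917)
D/r = -3913792/1570715/(-5/8) = -8/5*(-3913792/1570715) = 31310336/7853575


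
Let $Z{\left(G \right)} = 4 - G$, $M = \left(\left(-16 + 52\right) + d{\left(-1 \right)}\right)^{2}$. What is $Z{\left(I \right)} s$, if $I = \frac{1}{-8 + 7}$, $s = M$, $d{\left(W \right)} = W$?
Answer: $6125$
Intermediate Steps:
$M = 1225$ ($M = \left(\left(-16 + 52\right) - 1\right)^{2} = \left(36 - 1\right)^{2} = 35^{2} = 1225$)
$s = 1225$
$I = -1$ ($I = \frac{1}{-1} = -1$)
$Z{\left(I \right)} s = \left(4 - -1\right) 1225 = \left(4 + 1\right) 1225 = 5 \cdot 1225 = 6125$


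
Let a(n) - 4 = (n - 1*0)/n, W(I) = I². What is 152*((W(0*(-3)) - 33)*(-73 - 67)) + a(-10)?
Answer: 702245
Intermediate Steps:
a(n) = 5 (a(n) = 4 + (n - 1*0)/n = 4 + (n + 0)/n = 4 + n/n = 4 + 1 = 5)
152*((W(0*(-3)) - 33)*(-73 - 67)) + a(-10) = 152*(((0*(-3))² - 33)*(-73 - 67)) + 5 = 152*((0² - 33)*(-140)) + 5 = 152*((0 - 33)*(-140)) + 5 = 152*(-33*(-140)) + 5 = 152*4620 + 5 = 702240 + 5 = 702245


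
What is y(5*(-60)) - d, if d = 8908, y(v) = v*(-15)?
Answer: -4408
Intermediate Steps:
y(v) = -15*v
y(5*(-60)) - d = -75*(-60) - 1*8908 = -15*(-300) - 8908 = 4500 - 8908 = -4408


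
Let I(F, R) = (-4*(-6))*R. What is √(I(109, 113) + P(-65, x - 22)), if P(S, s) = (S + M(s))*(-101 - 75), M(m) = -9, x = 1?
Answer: 2*√3934 ≈ 125.44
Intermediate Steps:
I(F, R) = 24*R
P(S, s) = 1584 - 176*S (P(S, s) = (S - 9)*(-101 - 75) = (-9 + S)*(-176) = 1584 - 176*S)
√(I(109, 113) + P(-65, x - 22)) = √(24*113 + (1584 - 176*(-65))) = √(2712 + (1584 + 11440)) = √(2712 + 13024) = √15736 = 2*√3934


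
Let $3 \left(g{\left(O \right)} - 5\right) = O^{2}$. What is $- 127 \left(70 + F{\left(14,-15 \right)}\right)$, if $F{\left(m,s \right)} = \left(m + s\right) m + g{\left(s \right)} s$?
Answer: $145288$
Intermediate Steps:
$g{\left(O \right)} = 5 + \frac{O^{2}}{3}$
$F{\left(m,s \right)} = m \left(m + s\right) + s \left(5 + \frac{s^{2}}{3}\right)$ ($F{\left(m,s \right)} = \left(m + s\right) m + \left(5 + \frac{s^{2}}{3}\right) s = m \left(m + s\right) + s \left(5 + \frac{s^{2}}{3}\right)$)
$- 127 \left(70 + F{\left(14,-15 \right)}\right) = - 127 \left(70 + \left(14^{2} + 5 \left(-15\right) + \frac{\left(-15\right)^{3}}{3} + 14 \left(-15\right)\right)\right) = - 127 \left(70 + \left(196 - 75 + \frac{1}{3} \left(-3375\right) - 210\right)\right) = - 127 \left(70 - 1214\right) = \left(-127\right) \left(-1144\right) = 145288$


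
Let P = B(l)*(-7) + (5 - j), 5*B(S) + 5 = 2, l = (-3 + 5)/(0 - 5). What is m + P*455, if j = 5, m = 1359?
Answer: 3270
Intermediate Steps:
l = -⅖ (l = 2/(-5) = 2*(-⅕) = -⅖ ≈ -0.40000)
B(S) = -⅗ (B(S) = -1 + (⅕)*2 = -1 + ⅖ = -⅗)
P = 21/5 (P = -⅗*(-7) + (5 - 1*5) = 21/5 + (5 - 5) = 21/5 + 0 = 21/5 ≈ 4.2000)
m + P*455 = 1359 + (21/5)*455 = 1359 + 1911 = 3270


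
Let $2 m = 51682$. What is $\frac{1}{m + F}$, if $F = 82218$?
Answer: $\frac{1}{108059} \approx 9.2542 \cdot 10^{-6}$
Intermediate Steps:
$m = 25841$ ($m = \frac{1}{2} \cdot 51682 = 25841$)
$\frac{1}{m + F} = \frac{1}{25841 + 82218} = \frac{1}{108059}$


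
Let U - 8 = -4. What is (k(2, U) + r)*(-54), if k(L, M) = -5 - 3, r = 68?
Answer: -3240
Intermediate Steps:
U = 4 (U = 8 - 4 = 4)
k(L, M) = -8
(k(2, U) + r)*(-54) = (-8 + 68)*(-54) = 60*(-54) = -3240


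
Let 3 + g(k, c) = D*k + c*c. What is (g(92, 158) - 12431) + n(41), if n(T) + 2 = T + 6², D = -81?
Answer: 5153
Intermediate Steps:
n(T) = 34 + T (n(T) = -2 + (T + 6²) = -2 + (T + 36) = -2 + (36 + T) = 34 + T)
g(k, c) = -3 + c² - 81*k (g(k, c) = -3 + (-81*k + c*c) = -3 + (-81*k + c²) = -3 + (c² - 81*k) = -3 + c² - 81*k)
(g(92, 158) - 12431) + n(41) = ((-3 + 158² - 81*92) - 12431) + (34 + 41) = ((-3 + 24964 - 7452) - 12431) + 75 = (17509 - 12431) + 75 = 5078 + 75 = 5153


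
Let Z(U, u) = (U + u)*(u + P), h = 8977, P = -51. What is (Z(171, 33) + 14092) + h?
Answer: 19397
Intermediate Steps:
Z(U, u) = (-51 + u)*(U + u) (Z(U, u) = (U + u)*(u - 51) = (U + u)*(-51 + u) = (-51 + u)*(U + u))
(Z(171, 33) + 14092) + h = ((33² - 51*171 - 51*33 + 171*33) + 14092) + 8977 = ((1089 - 8721 - 1683 + 5643) + 14092) + 8977 = (-3672 + 14092) + 8977 = 10420 + 8977 = 19397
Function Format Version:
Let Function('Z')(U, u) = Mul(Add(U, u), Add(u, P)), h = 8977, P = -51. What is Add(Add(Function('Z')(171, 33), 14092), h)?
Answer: 19397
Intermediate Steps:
Function('Z')(U, u) = Mul(Add(-51, u), Add(U, u)) (Function('Z')(U, u) = Mul(Add(U, u), Add(u, -51)) = Mul(Add(U, u), Add(-51, u)) = Mul(Add(-51, u), Add(U, u)))
Add(Add(Function('Z')(171, 33), 14092), h) = Add(Add(Add(Pow(33, 2), Mul(-51, 171), Mul(-51, 33), Mul(171, 33)), 14092), 8977) = Add(Add(Add(1089, -8721, -1683, 5643), 14092), 8977) = Add(Add(-3672, 14092), 8977) = Add(10420, 8977) = 19397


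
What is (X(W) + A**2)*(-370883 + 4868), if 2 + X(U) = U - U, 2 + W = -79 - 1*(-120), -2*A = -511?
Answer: -95571274695/4 ≈ -2.3893e+10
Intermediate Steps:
A = 511/2 (A = -1/2*(-511) = 511/2 ≈ 255.50)
W = 39 (W = -2 + (-79 - 1*(-120)) = -2 + (-79 + 120) = -2 + 41 = 39)
X(U) = -2 (X(U) = -2 + (U - U) = -2 + 0 = -2)
(X(W) + A**2)*(-370883 + 4868) = (-2 + (511/2)**2)*(-370883 + 4868) = (-2 + 261121/4)*(-366015) = (261113/4)*(-366015) = -95571274695/4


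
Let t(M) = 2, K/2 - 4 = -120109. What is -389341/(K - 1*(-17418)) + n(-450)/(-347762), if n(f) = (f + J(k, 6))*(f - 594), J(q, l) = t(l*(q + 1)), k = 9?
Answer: 15597756469/38739295752 ≈ 0.40263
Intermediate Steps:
K = -240210 (K = 8 + 2*(-120109) = 8 - 240218 = -240210)
J(q, l) = 2
n(f) = (-594 + f)*(2 + f) (n(f) = (f + 2)*(f - 594) = (2 + f)*(-594 + f) = (-594 + f)*(2 + f))
-389341/(K - 1*(-17418)) + n(-450)/(-347762) = -389341/(-240210 - 1*(-17418)) + (-1188 + (-450)² - 592*(-450))/(-347762) = -389341/(-240210 + 17418) + (-1188 + 202500 + 266400)*(-1/347762) = -389341/(-222792) + 467712*(-1/347762) = -389341*(-1/222792) - 233856/173881 = 389341/222792 - 233856/173881 = 15597756469/38739295752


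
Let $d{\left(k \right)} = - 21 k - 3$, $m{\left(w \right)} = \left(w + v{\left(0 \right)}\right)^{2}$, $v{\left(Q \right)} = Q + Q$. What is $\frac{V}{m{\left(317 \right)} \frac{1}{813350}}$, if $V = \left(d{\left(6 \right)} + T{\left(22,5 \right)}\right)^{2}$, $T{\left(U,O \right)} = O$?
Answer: $\frac{12506069600}{100489} \approx 1.2445 \cdot 10^{5}$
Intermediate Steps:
$v{\left(Q \right)} = 2 Q$
$m{\left(w \right)} = w^{2}$ ($m{\left(w \right)} = \left(w + 2 \cdot 0\right)^{2} = \left(w + 0\right)^{2} = w^{2}$)
$d{\left(k \right)} = -3 - 21 k$
$V = 15376$ ($V = \left(\left(-3 - 126\right) + 5\right)^{2} = \left(-129 + 5\right)^{2} = \left(-124\right)^{2} = 15376$)
$\frac{V}{m{\left(317 \right)} \frac{1}{813350}} = \frac{15376}{317^{2} \cdot \frac{1}{813350}} = \frac{15376}{100489 \cdot \frac{1}{813350}} = \frac{15376}{\frac{100489}{813350}} = 15376 \cdot \frac{813350}{100489} = \frac{12506069600}{100489}$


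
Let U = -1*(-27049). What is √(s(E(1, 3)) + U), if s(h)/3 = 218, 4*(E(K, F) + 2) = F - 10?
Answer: √27703 ≈ 166.44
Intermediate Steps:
E(K, F) = -9/2 + F/4 (E(K, F) = -2 + (F - 10)/4 = -2 + (-10 + F)/4 = -2 + (-5/2 + F/4) = -9/2 + F/4)
U = 27049
s(h) = 654 (s(h) = 3*218 = 654)
√(s(E(1, 3)) + U) = √(654 + 27049) = √27703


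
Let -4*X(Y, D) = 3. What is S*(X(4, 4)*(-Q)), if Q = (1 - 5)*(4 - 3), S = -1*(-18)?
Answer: -54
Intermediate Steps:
X(Y, D) = -3/4 (X(Y, D) = -1/4*3 = -3/4)
S = 18
Q = -4 (Q = -4*1 = -4)
S*(X(4, 4)*(-Q)) = 18*(-(-3)*(-4)/4) = 18*(-3/4*4) = 18*(-3) = -54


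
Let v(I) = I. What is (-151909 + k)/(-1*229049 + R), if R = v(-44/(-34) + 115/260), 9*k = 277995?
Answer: 320946808/607433343 ≈ 0.52837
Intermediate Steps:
k = 92665/3 (k = (⅑)*277995 = 92665/3 ≈ 30888.)
R = 1535/884 (R = -44/(-34) + 115/260 = -44*(-1/34) + 115*(1/260) = 22/17 + 23/52 = 1535/884 ≈ 1.7364)
(-151909 + k)/(-1*229049 + R) = (-151909 + 92665/3)/(-1*229049 + 1535/884) = -363062/(3*(-229049 + 1535/884)) = -363062/(3*(-202477781/884)) = -363062/3*(-884/202477781) = 320946808/607433343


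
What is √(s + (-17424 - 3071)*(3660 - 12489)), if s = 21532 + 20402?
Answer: √180992289 ≈ 13453.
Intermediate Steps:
s = 41934
√(s + (-17424 - 3071)*(3660 - 12489)) = √(41934 + (-17424 - 3071)*(3660 - 12489)) = √(41934 - 20495*(-8829)) = √(41934 + 180950355) = √180992289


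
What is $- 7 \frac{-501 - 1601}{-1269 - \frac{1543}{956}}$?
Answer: $- \frac{14066584}{1214707} \approx -11.58$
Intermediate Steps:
$- 7 \frac{-501 - 1601}{-1269 - \frac{1543}{956}} = - 7 \left(- \frac{2102}{-1269 - \frac{1543}{956}}\right) = - 7 \left(- \frac{2102}{- \frac{1214707}{956}}\right) = - 7 \left(\left(-2102\right) \left(- \frac{956}{1214707}\right)\right) = \left(-7\right) \frac{2009512}{1214707} = - \frac{14066584}{1214707}$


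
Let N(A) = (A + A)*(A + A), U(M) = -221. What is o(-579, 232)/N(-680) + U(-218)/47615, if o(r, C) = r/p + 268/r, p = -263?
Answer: -12446476751729/2682167607801600 ≈ -0.0046405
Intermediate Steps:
N(A) = 4*A**2 (N(A) = (2*A)*(2*A) = 4*A**2)
o(r, C) = 268/r - r/263 (o(r, C) = r/(-263) + 268/r = r*(-1/263) + 268/r = -r/263 + 268/r = 268/r - r/263)
o(-579, 232)/N(-680) + U(-218)/47615 = (268/(-579) - 1/263*(-579))/((4*(-680)**2)) - 221/47615 = (268*(-1/579) + 579/263)/((4*462400)) - 221*1/47615 = (-268/579 + 579/263)/1849600 - 221/47615 = (264757/152277)*(1/1849600) - 221/47615 = 264757/281651539200 - 221/47615 = -12446476751729/2682167607801600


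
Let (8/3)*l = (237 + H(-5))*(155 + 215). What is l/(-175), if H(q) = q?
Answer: -6438/35 ≈ -183.94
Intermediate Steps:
l = 32190 (l = 3*((237 - 5)*(155 + 215))/8 = 3*(232*370)/8 = (3/8)*85840 = 32190)
l/(-175) = 32190/(-175) = -1/175*32190 = -6438/35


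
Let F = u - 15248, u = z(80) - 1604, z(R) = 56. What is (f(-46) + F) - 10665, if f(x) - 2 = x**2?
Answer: -25343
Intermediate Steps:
f(x) = 2 + x**2
u = -1548 (u = 56 - 1604 = -1548)
F = -16796 (F = -1548 - 15248 = -16796)
(f(-46) + F) - 10665 = ((2 + (-46)**2) - 16796) - 10665 = ((2 + 2116) - 16796) - 10665 = (2118 - 16796) - 10665 = -14678 - 10665 = -25343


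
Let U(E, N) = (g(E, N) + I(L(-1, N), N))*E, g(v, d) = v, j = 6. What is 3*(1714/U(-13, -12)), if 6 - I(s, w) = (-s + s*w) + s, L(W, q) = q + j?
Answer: 5142/1027 ≈ 5.0068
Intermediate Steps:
L(W, q) = 6 + q (L(W, q) = q + 6 = 6 + q)
I(s, w) = 6 - s*w (I(s, w) = 6 - ((-s + s*w) + s) = 6 - s*w)
U(E, N) = E*(6 + E - N*(6 + N)) (U(E, N) = (E + (6 - (6 + N)*N))*E = (E + (6 - N*(6 + N)))*E = (6 + E - N*(6 + N))*E = E*(6 + E - N*(6 + N)))
3*(1714/U(-13, -12)) = 3*(1714/((-13*(6 - 13 - 1*(-12)*(6 - 12))))) = 3*(1714/((-13*(6 - 13 - 1*(-12)*(-6))))) = 3*(1714/((-13*(6 - 13 - 72)))) = 3*(1714/((-13*(-79)))) = 3*(1714/1027) = 5142/1027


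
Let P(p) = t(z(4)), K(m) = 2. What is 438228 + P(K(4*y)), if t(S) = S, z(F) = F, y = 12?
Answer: 438232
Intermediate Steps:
P(p) = 4
438228 + P(K(4*y)) = 438228 + 4 = 438232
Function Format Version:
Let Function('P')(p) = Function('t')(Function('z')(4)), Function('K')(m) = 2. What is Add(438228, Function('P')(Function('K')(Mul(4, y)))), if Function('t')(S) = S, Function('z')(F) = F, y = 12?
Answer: 438232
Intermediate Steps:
Function('P')(p) = 4
Add(438228, Function('P')(Function('K')(Mul(4, y)))) = Add(438228, 4) = 438232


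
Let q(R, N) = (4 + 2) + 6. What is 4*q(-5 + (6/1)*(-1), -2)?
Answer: 48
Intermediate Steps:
q(R, N) = 12 (q(R, N) = 6 + 6 = 12)
4*q(-5 + (6/1)*(-1), -2) = 4*12 = 48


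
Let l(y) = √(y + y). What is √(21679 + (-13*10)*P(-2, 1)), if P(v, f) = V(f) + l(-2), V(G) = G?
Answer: √(21549 - 260*I) ≈ 146.8 - 0.8856*I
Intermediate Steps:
l(y) = √2*√y (l(y) = √(2*y) = √2*√y)
P(v, f) = f + 2*I (P(v, f) = f + √2*√(-2) = f + √2*(I*√2) = f + 2*I)
√(21679 + (-13*10)*P(-2, 1)) = √(21679 + (-13*10)*(1 + 2*I)) = √(21679 - 130*(1 + 2*I)) = √(21679 + (-130 - 260*I)) = √(21549 - 260*I)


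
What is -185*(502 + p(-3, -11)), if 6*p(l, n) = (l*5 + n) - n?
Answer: -184815/2 ≈ -92408.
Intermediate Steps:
p(l, n) = 5*l/6 (p(l, n) = ((l*5 + n) - n)/6 = ((5*l + n) - n)/6 = ((n + 5*l) - n)/6 = (5*l)/6 = 5*l/6)
-185*(502 + p(-3, -11)) = -185*(502 + (⅚)*(-3)) = -185*(502 - 5/2) = -185*999/2 = -184815/2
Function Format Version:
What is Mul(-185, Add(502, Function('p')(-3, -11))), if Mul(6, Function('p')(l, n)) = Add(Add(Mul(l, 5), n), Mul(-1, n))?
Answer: Rational(-184815, 2) ≈ -92408.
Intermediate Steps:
Function('p')(l, n) = Mul(Rational(5, 6), l) (Function('p')(l, n) = Mul(Rational(1, 6), Add(Add(Mul(l, 5), n), Mul(-1, n))) = Mul(Rational(1, 6), Add(Add(Mul(5, l), n), Mul(-1, n))) = Mul(Rational(1, 6), Add(Add(n, Mul(5, l)), Mul(-1, n))) = Mul(Rational(1, 6), Mul(5, l)) = Mul(Rational(5, 6), l))
Mul(-185, Add(502, Function('p')(-3, -11))) = Mul(-185, Add(502, Mul(Rational(5, 6), -3))) = Mul(-185, Add(502, Rational(-5, 2))) = Mul(-185, Rational(999, 2)) = Rational(-184815, 2)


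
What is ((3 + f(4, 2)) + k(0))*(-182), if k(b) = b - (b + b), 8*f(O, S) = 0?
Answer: -546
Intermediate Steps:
f(O, S) = 0 (f(O, S) = (⅛)*0 = 0)
k(b) = -b (k(b) = b - 2*b = -b)
((3 + f(4, 2)) + k(0))*(-182) = ((3 + 0) - 1*0)*(-182) = (3 + 0)*(-182) = 3*(-182) = -546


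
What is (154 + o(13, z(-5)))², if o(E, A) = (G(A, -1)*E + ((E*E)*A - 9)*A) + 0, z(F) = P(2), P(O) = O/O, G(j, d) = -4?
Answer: 68644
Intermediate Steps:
P(O) = 1
z(F) = 1
o(E, A) = -4*E + A*(-9 + A*E²) (o(E, A) = (-4*E + ((E*E)*A - 9)*A) + 0 = (-4*E + (E²*A - 9)*A) + 0 = (-4*E + (A*E² - 9)*A) + 0 = (-4*E + (-9 + A*E²)*A) + 0 = (-4*E + A*(-9 + A*E²)) + 0 = -4*E + A*(-9 + A*E²))
(154 + o(13, z(-5)))² = (154 + (-9*1 - 4*13 + 1²*13²))² = (154 + (-9 - 52 + 1*169))² = (154 + (-9 - 52 + 169))² = (154 + 108)² = 262² = 68644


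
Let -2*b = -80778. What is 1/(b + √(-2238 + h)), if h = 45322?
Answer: 40389/1631228237 - 2*√10771/1631228237 ≈ 2.4633e-5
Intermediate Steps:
b = 40389 (b = -½*(-80778) = 40389)
1/(b + √(-2238 + h)) = 1/(40389 + √(-2238 + 45322)) = 1/(40389 + √43084) = 1/(40389 + 2*√10771)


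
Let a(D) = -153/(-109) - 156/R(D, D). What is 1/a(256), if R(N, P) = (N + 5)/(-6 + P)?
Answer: -9483/1403689 ≈ -0.0067558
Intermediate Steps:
R(N, P) = (5 + N)/(-6 + P)
a(D) = 153/109 - 156*(-6 + D)/(5 + D) (a(D) = -153/(-109) - 156*(-6 + D)/(5 + D) = -153*(-1/109) - 156*(-6 + D)/(5 + D) = 153/109 - 156*(-6 + D)/(5 + D))
1/a(256) = 1/(3*(34263 - 5617*256)/(109*(5 + 256))) = 1/((3/109)*(34263 - 1437952)/261) = 1/((3/109)*(1/261)*(-1403689)) = 1/(-1403689/9483) = -9483/1403689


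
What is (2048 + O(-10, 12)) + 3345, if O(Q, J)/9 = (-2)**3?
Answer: 5321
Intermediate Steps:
O(Q, J) = -72 (O(Q, J) = 9*(-2)**3 = 9*(-8) = -72)
(2048 + O(-10, 12)) + 3345 = (2048 - 72) + 3345 = 1976 + 3345 = 5321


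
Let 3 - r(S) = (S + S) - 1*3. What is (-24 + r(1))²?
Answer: 400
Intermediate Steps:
r(S) = 6 - 2*S (r(S) = 3 - ((S + S) - 1*3) = 3 - (2*S - 3) = 3 - (-3 + 2*S) = 3 + (3 - 2*S) = 6 - 2*S)
(-24 + r(1))² = (-24 + (6 - 2*1))² = (-24 + (6 - 2))² = (-24 + 4)² = (-20)² = 400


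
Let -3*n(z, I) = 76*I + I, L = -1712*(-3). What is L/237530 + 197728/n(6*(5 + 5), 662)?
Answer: -35159298264/3026963555 ≈ -11.615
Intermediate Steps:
L = 5136
n(z, I) = -77*I/3 (n(z, I) = -(76*I + I)/3 = -77*I/3)
L/237530 + 197728/n(6*(5 + 5), 662) = 5136/237530 + 197728/((-77/3*662)) = 5136*(1/237530) + 197728/(-50974/3) = 2568/118765 + 197728*(-3/50974) = 2568/118765 - 296592/25487 = -35159298264/3026963555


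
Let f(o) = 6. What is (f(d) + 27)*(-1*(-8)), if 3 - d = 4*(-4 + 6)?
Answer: 264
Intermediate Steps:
d = -5 (d = 3 - 4*(-4 + 6) = 3 - 4*2 = 3 - 1*8 = 3 - 8 = -5)
(f(d) + 27)*(-1*(-8)) = (6 + 27)*(-1*(-8)) = 33*8 = 264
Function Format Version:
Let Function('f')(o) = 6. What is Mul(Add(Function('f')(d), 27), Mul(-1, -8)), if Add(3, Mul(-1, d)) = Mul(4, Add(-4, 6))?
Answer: 264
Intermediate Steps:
d = -5 (d = Add(3, Mul(-1, Mul(4, Add(-4, 6)))) = Add(3, Mul(-1, Mul(4, 2))) = Add(3, Mul(-1, 8)) = Add(3, -8) = -5)
Mul(Add(Function('f')(d), 27), Mul(-1, -8)) = Mul(Add(6, 27), Mul(-1, -8)) = Mul(33, 8) = 264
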